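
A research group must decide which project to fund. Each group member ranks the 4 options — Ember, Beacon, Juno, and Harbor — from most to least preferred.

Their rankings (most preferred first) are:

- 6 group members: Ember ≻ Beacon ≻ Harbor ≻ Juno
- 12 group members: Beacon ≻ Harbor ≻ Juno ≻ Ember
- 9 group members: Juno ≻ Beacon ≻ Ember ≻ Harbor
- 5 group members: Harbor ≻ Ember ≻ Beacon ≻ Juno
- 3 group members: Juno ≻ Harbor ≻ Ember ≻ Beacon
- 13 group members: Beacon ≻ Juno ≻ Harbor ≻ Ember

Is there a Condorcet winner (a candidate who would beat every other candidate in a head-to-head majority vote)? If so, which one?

Head-to-head results (48 voters total):
Ember vs Beacon: Beacon wins 34–14.
Ember vs Juno: Juno wins 37–11.
Ember vs Harbor: Harbor wins 33–15.
Beacon vs Juno: Beacon wins 36–12.
Beacon vs Harbor: Beacon wins 40–8.
Juno vs Harbor: Juno wins 25–23.
Beacon beats each rival — Ember (34–14), Juno (36–12), Harbor (40–8) — so Beacon is the Condorcet winner.

Beacon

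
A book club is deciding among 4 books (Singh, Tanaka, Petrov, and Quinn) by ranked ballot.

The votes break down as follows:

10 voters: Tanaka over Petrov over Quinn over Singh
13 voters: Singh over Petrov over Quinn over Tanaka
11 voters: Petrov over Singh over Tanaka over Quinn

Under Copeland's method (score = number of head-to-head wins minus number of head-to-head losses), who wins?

Petrov

Pairwise results:
  Singh vs Tanaka: Singh wins 24–10.
  Singh vs Petrov: Petrov wins 21–13.
  Singh vs Quinn: Singh wins 24–10.
  Tanaka vs Petrov: Petrov wins 24–10.
  Tanaka vs Quinn: Tanaka wins 21–13.
  Petrov vs Quinn: Petrov wins 34–0.
Copeland scores (wins − losses):
  Singh: 2 − 1 = 1
  Tanaka: 1 − 2 = -1
  Petrov: 3 − 0 = 3
  Quinn: 0 − 3 = -3
Petrov has the best Copeland score.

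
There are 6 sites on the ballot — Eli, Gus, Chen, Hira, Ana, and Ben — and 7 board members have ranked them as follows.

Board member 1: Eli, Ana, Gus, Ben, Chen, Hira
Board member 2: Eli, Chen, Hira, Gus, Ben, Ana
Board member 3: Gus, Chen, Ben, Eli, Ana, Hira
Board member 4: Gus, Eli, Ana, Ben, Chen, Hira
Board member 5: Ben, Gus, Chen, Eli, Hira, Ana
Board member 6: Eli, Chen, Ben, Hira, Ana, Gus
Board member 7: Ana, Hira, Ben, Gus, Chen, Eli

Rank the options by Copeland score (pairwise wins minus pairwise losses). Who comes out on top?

Gus

Pairwise results:
  Eli vs Gus: Gus wins 4–3.
  Eli vs Chen: Eli wins 4–3.
  Eli vs Hira: Eli wins 6–1.
  Eli vs Ana: Eli wins 6–1.
  Eli vs Ben: Eli wins 4–3.
  Gus vs Chen: Gus wins 5–2.
  Gus vs Hira: Gus wins 4–3.
  Gus vs Ana: Gus wins 4–3.
  Gus vs Ben: Gus wins 4–3.
  Chen vs Hira: Chen wins 6–1.
  Chen vs Ana: Chen wins 4–3.
  Chen vs Ben: Ben wins 4–3.
  Hira vs Ana: Ana wins 4–3.
  Hira vs Ben: Ben wins 5–2.
  Ana vs Ben: Ben wins 4–3.
Copeland scores (wins − losses):
  Eli: 4 − 1 = 3
  Gus: 5 − 0 = 5
  Chen: 2 − 3 = -1
  Hira: 0 − 5 = -5
  Ana: 1 − 4 = -3
  Ben: 3 − 2 = 1
Gus has the best Copeland score.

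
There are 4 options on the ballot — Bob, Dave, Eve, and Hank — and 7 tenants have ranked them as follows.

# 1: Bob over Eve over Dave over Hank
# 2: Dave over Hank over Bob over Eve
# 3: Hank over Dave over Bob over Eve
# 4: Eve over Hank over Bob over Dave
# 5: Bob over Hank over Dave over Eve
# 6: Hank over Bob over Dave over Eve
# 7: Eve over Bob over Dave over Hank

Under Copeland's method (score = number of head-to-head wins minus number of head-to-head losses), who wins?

Pairwise results:
  Bob vs Dave: Bob wins 5–2.
  Bob vs Eve: Bob wins 5–2.
  Bob vs Hank: Hank wins 4–3.
  Dave vs Eve: Dave wins 4–3.
  Dave vs Hank: Hank wins 4–3.
  Eve vs Hank: Hank wins 4–3.
Copeland scores (wins − losses):
  Bob: 2 − 1 = 1
  Dave: 1 − 2 = -1
  Eve: 0 − 3 = -3
  Hank: 3 − 0 = 3
Hank has the best Copeland score.

Hank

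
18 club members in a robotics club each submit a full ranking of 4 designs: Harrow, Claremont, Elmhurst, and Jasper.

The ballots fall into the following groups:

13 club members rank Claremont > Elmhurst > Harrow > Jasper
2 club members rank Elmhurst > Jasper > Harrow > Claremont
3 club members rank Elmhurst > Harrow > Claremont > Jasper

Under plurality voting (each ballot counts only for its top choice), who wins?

Claremont

First-place vote totals:
  Harrow: 0
  Claremont: 13
  Elmhurst: 5
  Jasper: 0
Claremont has the most first-place votes.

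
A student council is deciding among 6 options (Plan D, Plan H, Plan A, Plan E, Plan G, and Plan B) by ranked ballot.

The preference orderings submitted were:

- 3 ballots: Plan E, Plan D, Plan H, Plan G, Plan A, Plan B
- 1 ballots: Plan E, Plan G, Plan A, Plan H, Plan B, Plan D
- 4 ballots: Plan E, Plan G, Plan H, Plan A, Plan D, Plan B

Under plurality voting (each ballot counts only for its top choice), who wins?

First-place vote totals:
  Plan D: 0
  Plan H: 0
  Plan A: 0
  Plan E: 8
  Plan G: 0
  Plan B: 0
Plan E has the most first-place votes.

Plan E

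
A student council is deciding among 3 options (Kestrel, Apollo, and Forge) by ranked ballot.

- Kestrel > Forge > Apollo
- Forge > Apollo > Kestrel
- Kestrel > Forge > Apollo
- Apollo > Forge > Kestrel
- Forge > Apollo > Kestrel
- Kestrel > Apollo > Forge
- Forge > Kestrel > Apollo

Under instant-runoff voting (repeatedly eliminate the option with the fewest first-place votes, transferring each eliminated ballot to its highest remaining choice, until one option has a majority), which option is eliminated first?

Apollo

Round 1: Kestrel 3, Forge 3, Apollo 1. Apollo has the fewest and is eliminated.
Round 2: Forge 4, Kestrel 3. Forge has a majority.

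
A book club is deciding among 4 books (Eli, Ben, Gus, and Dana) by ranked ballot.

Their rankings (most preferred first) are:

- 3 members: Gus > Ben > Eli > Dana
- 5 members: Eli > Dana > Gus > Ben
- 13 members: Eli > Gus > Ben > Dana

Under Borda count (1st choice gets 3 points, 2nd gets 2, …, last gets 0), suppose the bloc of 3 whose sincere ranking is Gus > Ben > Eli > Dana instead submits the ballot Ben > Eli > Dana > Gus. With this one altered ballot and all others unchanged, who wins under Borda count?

Eli

Borda totals with the altered ballot: Eli 60, Ben 22, Gus 31, Dana 13.
The winner is unchanged: still Eli.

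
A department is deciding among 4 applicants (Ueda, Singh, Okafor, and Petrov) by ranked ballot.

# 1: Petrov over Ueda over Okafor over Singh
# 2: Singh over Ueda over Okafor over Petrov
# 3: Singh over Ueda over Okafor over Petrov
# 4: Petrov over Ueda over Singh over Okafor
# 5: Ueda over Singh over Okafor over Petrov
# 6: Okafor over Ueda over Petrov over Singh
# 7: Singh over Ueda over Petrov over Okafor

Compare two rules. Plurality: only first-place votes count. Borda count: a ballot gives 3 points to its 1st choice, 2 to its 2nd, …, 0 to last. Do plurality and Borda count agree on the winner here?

Plurality first-place counts: Ueda 1, Singh 3, Okafor 1, Petrov 2 → Singh.
Borda totals: Ueda 15, Singh 12, Okafor 7, Petrov 8 → Ueda.
The two rules disagree: plurality picks Singh, Borda picks Ueda.

No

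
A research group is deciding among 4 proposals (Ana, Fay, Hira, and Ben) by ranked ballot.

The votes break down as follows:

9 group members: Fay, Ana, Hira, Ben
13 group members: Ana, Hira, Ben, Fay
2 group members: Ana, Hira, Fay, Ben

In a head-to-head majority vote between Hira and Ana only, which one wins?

Ballots ranking Hira above Ana: 0.
Ballots ranking Ana above Hira: 9+13+2 = 24.
Ana wins the head-to-head, 24–0.

Ana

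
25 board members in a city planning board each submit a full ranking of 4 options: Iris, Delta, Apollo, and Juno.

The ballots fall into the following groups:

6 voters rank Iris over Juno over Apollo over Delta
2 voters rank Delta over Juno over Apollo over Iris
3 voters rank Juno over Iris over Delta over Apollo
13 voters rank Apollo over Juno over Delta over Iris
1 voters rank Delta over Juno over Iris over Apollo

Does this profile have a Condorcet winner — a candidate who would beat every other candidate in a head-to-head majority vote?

Head-to-head results (25 voters total):
Iris vs Delta: Delta wins 16–9.
Iris vs Apollo: Apollo wins 15–10.
Iris vs Juno: Juno wins 19–6.
Delta vs Apollo: Apollo wins 19–6.
Delta vs Juno: Juno wins 22–3.
Apollo vs Juno: Apollo wins 13–12.
Apollo beats each rival — Iris (15–10), Delta (19–6), Juno (13–12) — so Apollo is the Condorcet winner.

Yes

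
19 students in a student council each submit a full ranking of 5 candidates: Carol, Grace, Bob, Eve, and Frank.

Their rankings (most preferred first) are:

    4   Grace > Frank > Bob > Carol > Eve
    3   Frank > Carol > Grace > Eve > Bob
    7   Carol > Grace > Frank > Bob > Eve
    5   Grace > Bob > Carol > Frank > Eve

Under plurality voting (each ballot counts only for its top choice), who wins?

Grace

First-place vote totals:
  Carol: 7
  Grace: 9
  Bob: 0
  Eve: 0
  Frank: 3
Grace has the most first-place votes.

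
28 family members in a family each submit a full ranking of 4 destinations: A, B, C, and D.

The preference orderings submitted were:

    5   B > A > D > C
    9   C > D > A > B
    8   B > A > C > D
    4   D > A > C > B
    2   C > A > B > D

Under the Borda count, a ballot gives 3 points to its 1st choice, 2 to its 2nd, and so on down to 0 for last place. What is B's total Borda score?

Borda scores:
  A: 5·2 + 9·1 + 8·2 + 4·2 + 2·2 = 47
  B: 5·3 + 9·0 + 8·3 + 4·0 + 2·1 = 41
  C: 5·0 + 9·3 + 8·1 + 4·1 + 2·3 = 45
  D: 5·1 + 9·2 + 8·0 + 4·3 + 2·0 = 35

41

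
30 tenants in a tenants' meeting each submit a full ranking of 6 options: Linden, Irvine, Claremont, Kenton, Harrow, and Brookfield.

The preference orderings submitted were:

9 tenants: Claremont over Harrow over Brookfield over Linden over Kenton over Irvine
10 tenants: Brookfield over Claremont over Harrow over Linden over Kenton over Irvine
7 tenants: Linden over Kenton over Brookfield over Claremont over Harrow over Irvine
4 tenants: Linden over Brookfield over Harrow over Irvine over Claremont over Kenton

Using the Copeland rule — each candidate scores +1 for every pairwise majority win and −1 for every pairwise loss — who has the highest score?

Brookfield

Pairwise results:
  Linden vs Irvine: Linden wins 30–0.
  Linden vs Claremont: Claremont wins 19–11.
  Linden vs Kenton: Linden wins 30–0.
  Linden vs Harrow: Harrow wins 19–11.
  Linden vs Brookfield: Brookfield wins 19–11.
  Irvine vs Claremont: Claremont wins 26–4.
  Irvine vs Kenton: Kenton wins 26–4.
  Irvine vs Harrow: Harrow wins 30–0.
  Irvine vs Brookfield: Brookfield wins 30–0.
  Claremont vs Kenton: Claremont wins 23–7.
  Claremont vs Harrow: Claremont wins 26–4.
  Claremont vs Brookfield: Brookfield wins 21–9.
  Kenton vs Harrow: Harrow wins 23–7.
  Kenton vs Brookfield: Brookfield wins 23–7.
  Harrow vs Brookfield: Brookfield wins 21–9.
Copeland scores (wins − losses):
  Linden: 2 − 3 = -1
  Irvine: 0 − 5 = -5
  Claremont: 4 − 1 = 3
  Kenton: 1 − 4 = -3
  Harrow: 3 − 2 = 1
  Brookfield: 5 − 0 = 5
Brookfield has the best Copeland score.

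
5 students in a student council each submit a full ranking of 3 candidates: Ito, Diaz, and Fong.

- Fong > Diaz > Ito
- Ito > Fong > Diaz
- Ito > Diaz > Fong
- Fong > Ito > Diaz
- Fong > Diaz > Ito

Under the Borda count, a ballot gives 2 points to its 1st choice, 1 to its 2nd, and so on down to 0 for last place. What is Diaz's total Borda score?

3

Borda scores:
  Ito: 0 + 2 + 2 + 1 + 0 = 5
  Diaz: 1 + 0 + 1 + 0 + 1 = 3
  Fong: 2 + 1 + 0 + 2 + 2 = 7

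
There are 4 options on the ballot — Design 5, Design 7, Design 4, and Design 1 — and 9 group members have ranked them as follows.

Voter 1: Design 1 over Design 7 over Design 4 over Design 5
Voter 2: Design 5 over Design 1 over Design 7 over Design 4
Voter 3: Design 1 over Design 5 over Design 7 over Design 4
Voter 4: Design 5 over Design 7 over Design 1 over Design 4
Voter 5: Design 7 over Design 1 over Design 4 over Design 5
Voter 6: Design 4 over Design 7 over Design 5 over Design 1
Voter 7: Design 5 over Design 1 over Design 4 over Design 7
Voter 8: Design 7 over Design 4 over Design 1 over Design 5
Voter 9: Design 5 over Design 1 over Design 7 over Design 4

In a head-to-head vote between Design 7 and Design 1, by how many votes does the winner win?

Ballots ranking Design 7 above Design 1: 4.
Ballots ranking Design 1 above Design 7: 5.
Design 1 wins 5–4, a margin of 1.

1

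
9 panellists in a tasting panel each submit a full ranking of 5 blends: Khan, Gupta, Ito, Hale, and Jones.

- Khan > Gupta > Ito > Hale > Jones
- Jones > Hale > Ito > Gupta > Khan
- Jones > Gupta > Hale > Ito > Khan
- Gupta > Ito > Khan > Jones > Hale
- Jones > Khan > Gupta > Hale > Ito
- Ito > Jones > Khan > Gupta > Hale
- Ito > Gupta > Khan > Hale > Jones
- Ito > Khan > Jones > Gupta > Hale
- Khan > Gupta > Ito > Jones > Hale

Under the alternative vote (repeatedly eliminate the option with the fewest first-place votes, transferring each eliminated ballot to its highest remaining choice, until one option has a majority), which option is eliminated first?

Hale

Round 1: Ito 3, Jones 3, Khan 2, Gupta 1, Hale 0. Hale has the fewest and is eliminated.
Round 2: Ito 3, Jones 3, Khan 2, Gupta 1. Gupta has the fewest and is eliminated.
Round 3: Ito 4, Jones 3, Khan 2. Khan has the fewest and is eliminated.
Round 4: Ito 6, Jones 3. Ito has a majority.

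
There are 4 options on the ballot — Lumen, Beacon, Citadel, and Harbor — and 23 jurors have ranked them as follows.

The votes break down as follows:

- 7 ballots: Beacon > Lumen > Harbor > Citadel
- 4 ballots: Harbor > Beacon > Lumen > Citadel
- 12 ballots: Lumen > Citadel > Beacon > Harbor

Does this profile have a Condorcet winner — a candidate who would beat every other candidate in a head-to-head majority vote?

Head-to-head results (23 voters total):
Lumen vs Beacon: Lumen wins 12–11.
Lumen vs Citadel: Lumen wins 23–0.
Lumen vs Harbor: Lumen wins 19–4.
Beacon vs Citadel: Citadel wins 12–11.
Beacon vs Harbor: Beacon wins 19–4.
Citadel vs Harbor: Citadel wins 12–11.
Lumen beats each rival — Beacon (12–11), Citadel (23–0), Harbor (19–4) — so Lumen is the Condorcet winner.

Yes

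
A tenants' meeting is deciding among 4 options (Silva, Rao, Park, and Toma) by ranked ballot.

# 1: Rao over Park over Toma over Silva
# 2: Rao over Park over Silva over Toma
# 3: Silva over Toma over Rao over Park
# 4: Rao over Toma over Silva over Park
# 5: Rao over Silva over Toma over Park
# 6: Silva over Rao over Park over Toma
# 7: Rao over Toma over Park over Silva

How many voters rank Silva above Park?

Ballots ranking Silva above Park: 4.
Ballots ranking Park above Silva: 3.
So 4 of 7 voters prefer Silva to Park.

4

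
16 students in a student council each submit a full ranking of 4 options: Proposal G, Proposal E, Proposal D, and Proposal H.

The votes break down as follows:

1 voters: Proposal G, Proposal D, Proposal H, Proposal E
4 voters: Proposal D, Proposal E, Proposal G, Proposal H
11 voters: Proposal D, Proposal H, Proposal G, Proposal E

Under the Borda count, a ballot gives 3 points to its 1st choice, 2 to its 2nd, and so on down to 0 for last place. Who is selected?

Proposal D

Borda scores:
  Proposal G: 3 + 4·1 + 11·1 = 18
  Proposal E: 0 + 4·2 + 11·0 = 8
  Proposal D: 2 + 4·3 + 11·3 = 47
  Proposal H: 1 + 4·0 + 11·2 = 23
Proposal D has the highest total.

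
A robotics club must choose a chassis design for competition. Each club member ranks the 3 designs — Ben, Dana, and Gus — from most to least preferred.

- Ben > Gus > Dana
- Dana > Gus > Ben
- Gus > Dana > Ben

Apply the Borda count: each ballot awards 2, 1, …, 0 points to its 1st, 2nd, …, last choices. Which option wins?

Gus

Borda scores:
  Ben: 2 + 0 + 0 = 2
  Dana: 0 + 2 + 1 = 3
  Gus: 1 + 1 + 2 = 4
Gus has the highest total.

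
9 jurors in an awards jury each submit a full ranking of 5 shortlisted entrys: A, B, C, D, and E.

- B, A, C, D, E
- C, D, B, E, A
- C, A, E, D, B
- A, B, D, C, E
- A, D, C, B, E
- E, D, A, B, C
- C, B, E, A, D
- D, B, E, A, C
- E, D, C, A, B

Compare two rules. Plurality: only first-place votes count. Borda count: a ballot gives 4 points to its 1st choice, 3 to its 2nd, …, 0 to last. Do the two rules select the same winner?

Plurality first-place counts: A 2, B 1, C 3, D 1, E 2 → C.
Borda totals: A 19, B 17, C 19, D 20, E 15 → D.
The two rules disagree: plurality picks C, Borda picks D.

No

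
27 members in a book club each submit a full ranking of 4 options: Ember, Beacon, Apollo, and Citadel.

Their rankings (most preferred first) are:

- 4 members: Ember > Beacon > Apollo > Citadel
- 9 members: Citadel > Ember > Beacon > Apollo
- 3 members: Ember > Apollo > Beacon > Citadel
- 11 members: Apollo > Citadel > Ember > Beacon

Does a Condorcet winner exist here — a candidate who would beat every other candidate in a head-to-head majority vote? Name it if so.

Head-to-head results (27 voters total):
Ember vs Beacon: Ember wins 27–0.
Ember vs Apollo: Ember wins 16–11.
Ember vs Citadel: Citadel wins 20–7.
Beacon vs Apollo: Apollo wins 14–13.
Beacon vs Citadel: Citadel wins 20–7.
Apollo vs Citadel: Apollo wins 18–9.
No candidate beats all others: Ember beats Apollo beats Citadel beats Ember, a majority cycle.

No Condorcet winner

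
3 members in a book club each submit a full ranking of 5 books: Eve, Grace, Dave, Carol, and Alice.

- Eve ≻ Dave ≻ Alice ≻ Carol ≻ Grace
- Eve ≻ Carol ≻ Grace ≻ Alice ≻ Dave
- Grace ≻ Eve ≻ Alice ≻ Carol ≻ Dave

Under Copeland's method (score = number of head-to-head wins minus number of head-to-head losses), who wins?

Eve

Pairwise results:
  Eve vs Grace: Eve wins 2–1.
  Eve vs Dave: Eve wins 3–0.
  Eve vs Carol: Eve wins 3–0.
  Eve vs Alice: Eve wins 3–0.
  Grace vs Dave: Grace wins 2–1.
  Grace vs Carol: Carol wins 2–1.
  Grace vs Alice: Grace wins 2–1.
  Dave vs Carol: Carol wins 2–1.
  Dave vs Alice: Alice wins 2–1.
  Carol vs Alice: Alice wins 2–1.
Copeland scores (wins − losses):
  Eve: 4 − 0 = 4
  Grace: 2 − 2 = 0
  Dave: 0 − 4 = -4
  Carol: 2 − 2 = 0
  Alice: 2 − 2 = 0
Eve has the best Copeland score.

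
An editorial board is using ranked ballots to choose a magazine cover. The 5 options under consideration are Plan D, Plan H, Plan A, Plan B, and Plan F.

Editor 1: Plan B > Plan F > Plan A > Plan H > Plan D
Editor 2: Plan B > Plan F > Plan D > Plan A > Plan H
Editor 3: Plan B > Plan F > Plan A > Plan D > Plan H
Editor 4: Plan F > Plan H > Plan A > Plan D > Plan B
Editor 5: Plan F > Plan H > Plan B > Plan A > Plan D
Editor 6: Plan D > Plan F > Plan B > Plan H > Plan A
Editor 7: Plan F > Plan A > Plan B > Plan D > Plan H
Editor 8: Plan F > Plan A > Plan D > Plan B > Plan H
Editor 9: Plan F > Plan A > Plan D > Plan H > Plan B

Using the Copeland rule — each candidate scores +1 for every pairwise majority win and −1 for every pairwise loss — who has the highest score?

Pairwise results:
  Plan D vs Plan H: Plan D wins 6–3.
  Plan D vs Plan A: Plan A wins 7–2.
  Plan D vs Plan B: Plan B wins 5–4.
  Plan D vs Plan F: Plan F wins 8–1.
  Plan H vs Plan A: Plan A wins 6–3.
  Plan H vs Plan B: Plan B wins 6–3.
  Plan H vs Plan F: Plan F wins 9–0.
  Plan A vs Plan B: Plan B wins 5–4.
  Plan A vs Plan F: Plan F wins 9–0.
  Plan B vs Plan F: Plan F wins 6–3.
Copeland scores (wins − losses):
  Plan D: 1 − 3 = -2
  Plan H: 0 − 4 = -4
  Plan A: 2 − 2 = 0
  Plan B: 3 − 1 = 2
  Plan F: 4 − 0 = 4
Plan F has the best Copeland score.

Plan F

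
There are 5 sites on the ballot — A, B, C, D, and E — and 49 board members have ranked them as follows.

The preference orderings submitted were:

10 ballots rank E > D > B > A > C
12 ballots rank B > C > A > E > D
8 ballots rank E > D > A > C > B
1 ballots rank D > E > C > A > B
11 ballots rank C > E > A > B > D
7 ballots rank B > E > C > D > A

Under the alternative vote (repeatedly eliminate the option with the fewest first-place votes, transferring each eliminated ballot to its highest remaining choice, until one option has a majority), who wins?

Round 1: B 19, E 18, C 11, D 1, A 0. A has the fewest and is eliminated.
Round 2: B 19, E 18, C 11, D 1. D has the fewest and is eliminated.
Round 3: B 19, E 19, C 11. C has the fewest and is eliminated.
Round 4: E 30, B 19. E has a majority.

E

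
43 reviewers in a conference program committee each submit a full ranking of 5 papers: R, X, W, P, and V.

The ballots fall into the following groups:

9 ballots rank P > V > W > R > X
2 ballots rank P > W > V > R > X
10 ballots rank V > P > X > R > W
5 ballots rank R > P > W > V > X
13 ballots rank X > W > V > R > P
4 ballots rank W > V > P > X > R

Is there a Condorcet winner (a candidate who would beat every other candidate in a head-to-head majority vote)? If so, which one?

Head-to-head results (43 voters total):
R vs X: X wins 27–16.
R vs W: W wins 28–15.
R vs P: P wins 25–18.
R vs V: V wins 38–5.
X vs W: X wins 23–20.
X vs P: P wins 30–13.
X vs V: V wins 30–13.
W vs P: P wins 26–17.
W vs V: W wins 24–19.
P vs V: V wins 27–16.
No candidate beats all others: X beats W beats V beats X, a majority cycle.

No Condorcet winner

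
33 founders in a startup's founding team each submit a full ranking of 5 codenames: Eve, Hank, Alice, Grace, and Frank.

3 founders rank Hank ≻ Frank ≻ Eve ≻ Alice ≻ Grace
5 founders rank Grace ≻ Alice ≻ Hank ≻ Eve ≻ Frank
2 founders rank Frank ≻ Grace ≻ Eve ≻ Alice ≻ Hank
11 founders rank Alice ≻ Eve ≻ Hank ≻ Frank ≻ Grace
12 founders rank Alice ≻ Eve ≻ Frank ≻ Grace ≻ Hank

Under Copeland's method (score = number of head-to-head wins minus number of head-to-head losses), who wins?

Pairwise results:
  Eve vs Hank: Eve wins 25–8.
  Eve vs Alice: Alice wins 28–5.
  Eve vs Grace: Eve wins 26–7.
  Eve vs Frank: Eve wins 28–5.
  Hank vs Alice: Alice wins 30–3.
  Hank vs Grace: Grace wins 19–14.
  Hank vs Frank: Hank wins 19–14.
  Alice vs Grace: Alice wins 26–7.
  Alice vs Frank: Alice wins 28–5.
  Grace vs Frank: Frank wins 28–5.
Copeland scores (wins − losses):
  Eve: 3 − 1 = 2
  Hank: 1 − 3 = -2
  Alice: 4 − 0 = 4
  Grace: 1 − 3 = -2
  Frank: 1 − 3 = -2
Alice has the best Copeland score.

Alice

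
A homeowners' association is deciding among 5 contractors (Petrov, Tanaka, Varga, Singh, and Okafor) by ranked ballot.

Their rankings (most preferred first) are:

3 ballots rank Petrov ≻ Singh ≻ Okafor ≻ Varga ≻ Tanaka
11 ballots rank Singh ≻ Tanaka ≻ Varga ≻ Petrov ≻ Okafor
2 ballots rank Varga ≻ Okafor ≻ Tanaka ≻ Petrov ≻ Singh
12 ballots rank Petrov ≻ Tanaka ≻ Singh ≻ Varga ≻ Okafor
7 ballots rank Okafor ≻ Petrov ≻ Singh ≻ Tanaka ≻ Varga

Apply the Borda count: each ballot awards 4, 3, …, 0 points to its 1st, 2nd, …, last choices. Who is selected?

Petrov

Borda scores:
  Petrov: 3·4 + 11·1 + 2·1 + 12·4 + 7·3 = 94
  Tanaka: 3·0 + 11·3 + 2·2 + 12·3 + 7·1 = 80
  Varga: 3·1 + 11·2 + 2·4 + 12·1 + 7·0 = 45
  Singh: 3·3 + 11·4 + 2·0 + 12·2 + 7·2 = 91
  Okafor: 3·2 + 11·0 + 2·3 + 12·0 + 7·4 = 40
Petrov has the highest total.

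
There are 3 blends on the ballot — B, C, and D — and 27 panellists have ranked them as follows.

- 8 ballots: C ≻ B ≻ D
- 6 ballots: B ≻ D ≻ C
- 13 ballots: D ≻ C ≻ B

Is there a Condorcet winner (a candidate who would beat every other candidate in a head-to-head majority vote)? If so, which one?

No Condorcet winner

Head-to-head results (27 voters total):
B vs C: C wins 21–6.
B vs D: B wins 14–13.
C vs D: D wins 19–8.
No candidate beats all others: B beats D beats C beats B, a majority cycle.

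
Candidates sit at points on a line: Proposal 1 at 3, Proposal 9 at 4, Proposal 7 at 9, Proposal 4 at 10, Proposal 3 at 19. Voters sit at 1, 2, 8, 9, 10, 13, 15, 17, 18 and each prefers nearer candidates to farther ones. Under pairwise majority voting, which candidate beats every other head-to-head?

Proposal 4

With single-peaked preferences on a line, the Condorcet winner is the candidate closest to the median voter.
The median voter (position 10) is closest to Proposal 4 at 10.
Check: Proposal 4 vs Proposal 1 — voters closer to Proposal 4: 7 of 9.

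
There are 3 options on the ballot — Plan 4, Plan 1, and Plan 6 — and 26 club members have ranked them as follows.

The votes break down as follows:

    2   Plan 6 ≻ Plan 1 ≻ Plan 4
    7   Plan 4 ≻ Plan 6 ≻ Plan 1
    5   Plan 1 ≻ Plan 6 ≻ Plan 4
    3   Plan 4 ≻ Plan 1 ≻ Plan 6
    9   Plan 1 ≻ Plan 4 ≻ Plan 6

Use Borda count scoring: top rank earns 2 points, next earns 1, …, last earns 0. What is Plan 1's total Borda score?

33

Borda scores:
  Plan 4: 2·0 + 7·2 + 5·0 + 3·2 + 9·1 = 29
  Plan 1: 2·1 + 7·0 + 5·2 + 3·1 + 9·2 = 33
  Plan 6: 2·2 + 7·1 + 5·1 + 3·0 + 9·0 = 16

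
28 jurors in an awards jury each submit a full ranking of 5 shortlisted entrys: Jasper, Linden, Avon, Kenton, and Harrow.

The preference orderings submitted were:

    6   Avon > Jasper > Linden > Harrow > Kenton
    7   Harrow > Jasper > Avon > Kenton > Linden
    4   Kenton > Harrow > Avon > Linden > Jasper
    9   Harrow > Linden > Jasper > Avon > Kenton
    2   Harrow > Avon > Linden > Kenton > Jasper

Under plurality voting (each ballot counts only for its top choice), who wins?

First-place vote totals:
  Jasper: 0
  Linden: 0
  Avon: 6
  Kenton: 4
  Harrow: 18
Harrow has the most first-place votes.

Harrow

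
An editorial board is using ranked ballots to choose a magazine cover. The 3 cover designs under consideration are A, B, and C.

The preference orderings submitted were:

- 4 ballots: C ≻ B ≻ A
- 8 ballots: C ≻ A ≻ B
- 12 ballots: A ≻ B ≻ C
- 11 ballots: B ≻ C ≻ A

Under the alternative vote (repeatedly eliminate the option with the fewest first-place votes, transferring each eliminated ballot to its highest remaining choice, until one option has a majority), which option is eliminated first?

B

Round 1: A 12, C 12, B 11. B has the fewest and is eliminated.
Round 2: C 23, A 12. C has a majority.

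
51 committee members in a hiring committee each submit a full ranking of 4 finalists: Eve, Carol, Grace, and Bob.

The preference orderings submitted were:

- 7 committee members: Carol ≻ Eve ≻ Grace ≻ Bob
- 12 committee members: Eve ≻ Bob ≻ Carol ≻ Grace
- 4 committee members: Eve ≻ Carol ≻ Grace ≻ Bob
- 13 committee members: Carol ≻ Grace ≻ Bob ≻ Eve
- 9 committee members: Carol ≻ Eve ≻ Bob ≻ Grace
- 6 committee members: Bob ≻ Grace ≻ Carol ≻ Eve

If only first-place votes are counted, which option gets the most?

Carol

First-place vote totals:
  Eve: 16
  Carol: 29
  Grace: 0
  Bob: 6
Carol has the most first-place votes.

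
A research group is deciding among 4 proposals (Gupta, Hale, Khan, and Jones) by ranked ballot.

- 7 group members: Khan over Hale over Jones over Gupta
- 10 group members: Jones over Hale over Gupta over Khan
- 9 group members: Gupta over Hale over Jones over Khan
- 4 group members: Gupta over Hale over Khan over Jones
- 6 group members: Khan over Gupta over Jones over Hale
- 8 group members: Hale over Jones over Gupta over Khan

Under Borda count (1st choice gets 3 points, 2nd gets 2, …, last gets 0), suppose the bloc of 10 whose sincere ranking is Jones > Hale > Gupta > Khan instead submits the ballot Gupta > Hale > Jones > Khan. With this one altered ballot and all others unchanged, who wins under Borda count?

Borda totals with the altered ballot: Gupta 89, Hale 84, Khan 43, Jones 48.
The switch changes the winner from Hale to Gupta.

Gupta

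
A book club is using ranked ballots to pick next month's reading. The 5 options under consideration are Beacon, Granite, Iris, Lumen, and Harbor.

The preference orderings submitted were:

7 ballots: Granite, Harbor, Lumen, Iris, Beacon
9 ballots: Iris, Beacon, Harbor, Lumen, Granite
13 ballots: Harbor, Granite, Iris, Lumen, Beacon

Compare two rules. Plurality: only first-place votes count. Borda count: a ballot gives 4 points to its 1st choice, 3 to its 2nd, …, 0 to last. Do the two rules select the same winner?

Yes

Plurality first-place counts: Beacon 0, Granite 7, Iris 9, Lumen 0, Harbor 13 → Harbor.
Borda totals: Beacon 27, Granite 67, Iris 69, Lumen 36, Harbor 91 → Harbor.
The two rules agree on Harbor.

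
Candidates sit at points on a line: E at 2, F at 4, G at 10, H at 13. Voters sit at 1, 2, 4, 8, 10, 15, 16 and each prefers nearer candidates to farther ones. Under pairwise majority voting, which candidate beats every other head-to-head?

G

With single-peaked preferences on a line, the Condorcet winner is the candidate closest to the median voter.
The median voter (position 8) is closest to G at 10.
Check: G vs F — voters closer to G: 4 of 7.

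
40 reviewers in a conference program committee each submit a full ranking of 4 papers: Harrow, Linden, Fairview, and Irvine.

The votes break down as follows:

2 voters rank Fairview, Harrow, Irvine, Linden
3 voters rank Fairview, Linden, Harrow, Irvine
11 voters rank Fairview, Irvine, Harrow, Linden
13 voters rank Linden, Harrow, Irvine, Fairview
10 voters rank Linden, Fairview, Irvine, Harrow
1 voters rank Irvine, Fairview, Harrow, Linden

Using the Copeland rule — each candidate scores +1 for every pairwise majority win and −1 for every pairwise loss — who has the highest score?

Linden

Pairwise results:
  Harrow vs Linden: Linden wins 26–14.
  Harrow vs Fairview: Fairview wins 27–13.
  Harrow vs Irvine: Irvine wins 22–18.
  Linden vs Fairview: Linden wins 23–17.
  Linden vs Irvine: Linden wins 26–14.
  Fairview vs Irvine: Fairview wins 26–14.
Copeland scores (wins − losses):
  Harrow: 0 − 3 = -3
  Linden: 3 − 0 = 3
  Fairview: 2 − 1 = 1
  Irvine: 1 − 2 = -1
Linden has the best Copeland score.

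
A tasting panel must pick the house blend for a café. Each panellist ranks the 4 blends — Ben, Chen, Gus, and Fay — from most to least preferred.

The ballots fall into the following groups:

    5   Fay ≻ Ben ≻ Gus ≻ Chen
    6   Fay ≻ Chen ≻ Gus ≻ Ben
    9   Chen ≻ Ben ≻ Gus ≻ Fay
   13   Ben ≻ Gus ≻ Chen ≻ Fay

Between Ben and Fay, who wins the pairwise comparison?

Ballots ranking Ben above Fay: 9+13 = 22.
Ballots ranking Fay above Ben: 5+6 = 11.
Ben wins the head-to-head, 22–11.

Ben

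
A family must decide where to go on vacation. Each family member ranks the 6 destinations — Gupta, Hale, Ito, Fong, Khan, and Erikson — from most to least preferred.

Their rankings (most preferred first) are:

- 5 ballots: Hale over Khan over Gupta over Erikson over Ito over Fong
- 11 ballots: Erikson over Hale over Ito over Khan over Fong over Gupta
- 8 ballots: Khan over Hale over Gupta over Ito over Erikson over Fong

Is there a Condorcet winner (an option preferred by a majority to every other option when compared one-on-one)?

Yes

Head-to-head results (24 voters total):
Gupta vs Hale: Hale wins 24–0.
Gupta vs Ito: Gupta wins 13–11.
Gupta vs Fong: Gupta wins 13–11.
Gupta vs Khan: Khan wins 24–0.
Gupta vs Erikson: Gupta wins 13–11.
Hale vs Ito: Hale wins 24–0.
Hale vs Fong: Hale wins 24–0.
Hale vs Khan: Hale wins 16–8.
Hale vs Erikson: Hale wins 13–11.
Ito vs Fong: Ito wins 24–0.
Ito vs Khan: Khan wins 13–11.
Ito vs Erikson: Erikson wins 16–8.
Fong vs Khan: Khan wins 24–0.
Fong vs Erikson: Erikson wins 24–0.
Khan vs Erikson: Khan wins 13–11.
Hale beats each rival — Gupta (24–0), Ito (24–0), Fong (24–0), Khan (16–8), Erikson (13–11) — so Hale is the Condorcet winner.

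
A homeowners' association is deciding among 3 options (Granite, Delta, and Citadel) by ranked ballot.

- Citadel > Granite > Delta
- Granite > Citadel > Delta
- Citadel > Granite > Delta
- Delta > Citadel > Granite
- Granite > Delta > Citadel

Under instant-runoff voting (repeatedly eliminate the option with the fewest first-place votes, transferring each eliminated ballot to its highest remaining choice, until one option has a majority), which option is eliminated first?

Round 1: Granite 2, Citadel 2, Delta 1. Delta has the fewest and is eliminated.
Round 2: Citadel 3, Granite 2. Citadel has a majority.

Delta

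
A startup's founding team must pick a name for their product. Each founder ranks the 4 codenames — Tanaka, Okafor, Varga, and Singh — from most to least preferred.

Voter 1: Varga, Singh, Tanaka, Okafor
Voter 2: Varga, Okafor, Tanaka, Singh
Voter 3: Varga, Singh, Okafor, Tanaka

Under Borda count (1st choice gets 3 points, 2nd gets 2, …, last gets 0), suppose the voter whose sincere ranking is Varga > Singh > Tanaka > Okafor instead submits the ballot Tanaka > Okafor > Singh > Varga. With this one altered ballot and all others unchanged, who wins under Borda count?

Borda totals with the altered ballot: Tanaka 4, Okafor 5, Varga 6, Singh 3.
The winner is unchanged: still Varga.

Varga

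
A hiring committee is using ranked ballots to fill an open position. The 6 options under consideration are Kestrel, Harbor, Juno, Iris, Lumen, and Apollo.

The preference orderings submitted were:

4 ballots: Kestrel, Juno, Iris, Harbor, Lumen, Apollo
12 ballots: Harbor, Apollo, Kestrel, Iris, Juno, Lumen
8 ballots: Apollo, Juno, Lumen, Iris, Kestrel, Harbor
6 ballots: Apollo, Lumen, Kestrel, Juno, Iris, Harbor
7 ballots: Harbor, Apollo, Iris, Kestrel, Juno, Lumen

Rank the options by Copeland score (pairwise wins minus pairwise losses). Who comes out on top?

Harbor

Pairwise results:
  Kestrel vs Harbor: Harbor wins 19–18.
  Kestrel vs Juno: Kestrel wins 29–8.
  Kestrel vs Iris: Kestrel wins 22–15.
  Kestrel vs Lumen: Kestrel wins 23–14.
  Kestrel vs Apollo: Apollo wins 33–4.
  Harbor vs Juno: Harbor wins 19–18.
  Harbor vs Iris: Harbor wins 19–18.
  Harbor vs Lumen: Harbor wins 23–14.
  Harbor vs Apollo: Harbor wins 23–14.
  Juno vs Iris: Iris wins 19–18.
  Juno vs Lumen: Juno wins 31–6.
  Juno vs Apollo: Apollo wins 33–4.
  Iris vs Lumen: Iris wins 23–14.
  Iris vs Apollo: Apollo wins 33–4.
  Lumen vs Apollo: Apollo wins 33–4.
Copeland scores (wins − losses):
  Kestrel: 3 − 2 = 1
  Harbor: 5 − 0 = 5
  Juno: 1 − 4 = -3
  Iris: 2 − 3 = -1
  Lumen: 0 − 5 = -5
  Apollo: 4 − 1 = 3
Harbor has the best Copeland score.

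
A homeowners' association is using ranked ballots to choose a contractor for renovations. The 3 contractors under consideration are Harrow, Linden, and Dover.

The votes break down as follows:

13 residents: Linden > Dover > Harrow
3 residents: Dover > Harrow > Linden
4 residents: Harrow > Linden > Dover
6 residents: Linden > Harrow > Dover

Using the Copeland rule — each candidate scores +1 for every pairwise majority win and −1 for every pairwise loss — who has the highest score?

Pairwise results:
  Harrow vs Linden: Linden wins 19–7.
  Harrow vs Dover: Dover wins 16–10.
  Linden vs Dover: Linden wins 23–3.
Copeland scores (wins − losses):
  Harrow: 0 − 2 = -2
  Linden: 2 − 0 = 2
  Dover: 1 − 1 = 0
Linden has the best Copeland score.

Linden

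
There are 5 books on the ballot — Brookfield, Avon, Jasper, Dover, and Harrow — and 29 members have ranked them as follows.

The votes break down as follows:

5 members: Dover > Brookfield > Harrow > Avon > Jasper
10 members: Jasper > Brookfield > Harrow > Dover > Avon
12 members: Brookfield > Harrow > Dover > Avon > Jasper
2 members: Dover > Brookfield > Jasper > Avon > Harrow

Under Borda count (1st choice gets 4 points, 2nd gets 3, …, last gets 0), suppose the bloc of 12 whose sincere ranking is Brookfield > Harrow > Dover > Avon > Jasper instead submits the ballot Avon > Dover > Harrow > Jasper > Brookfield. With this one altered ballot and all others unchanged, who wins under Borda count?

Borda totals with the altered ballot: Brookfield 51, Avon 55, Jasper 56, Dover 74, Harrow 54.
The switch changes the winner from Brookfield to Dover.

Dover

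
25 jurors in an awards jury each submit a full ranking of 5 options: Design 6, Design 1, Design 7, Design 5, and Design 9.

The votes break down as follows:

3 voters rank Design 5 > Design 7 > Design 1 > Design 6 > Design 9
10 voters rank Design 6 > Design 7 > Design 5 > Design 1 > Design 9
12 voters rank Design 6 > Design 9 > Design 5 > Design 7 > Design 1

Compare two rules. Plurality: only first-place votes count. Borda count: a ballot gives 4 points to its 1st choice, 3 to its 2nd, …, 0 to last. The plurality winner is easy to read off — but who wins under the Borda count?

Plurality first-place counts: Design 6 22, Design 1 0, Design 7 0, Design 5 3, Design 9 0 → Design 6.
Borda totals: Design 6 91, Design 1 16, Design 7 51, Design 5 56, Design 9 36 → Design 6.

Design 6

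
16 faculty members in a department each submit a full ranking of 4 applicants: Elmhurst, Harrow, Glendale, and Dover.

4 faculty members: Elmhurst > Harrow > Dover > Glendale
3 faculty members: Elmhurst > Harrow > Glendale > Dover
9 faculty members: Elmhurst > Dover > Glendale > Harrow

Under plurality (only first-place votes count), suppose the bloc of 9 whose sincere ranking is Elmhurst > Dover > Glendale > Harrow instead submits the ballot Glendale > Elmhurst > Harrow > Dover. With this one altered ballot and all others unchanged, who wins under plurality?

Glendale

First-place totals with the altered ballot: Elmhurst 7, Harrow 0, Glendale 9, Dover 0.
The switch changes the winner from Elmhurst to Glendale.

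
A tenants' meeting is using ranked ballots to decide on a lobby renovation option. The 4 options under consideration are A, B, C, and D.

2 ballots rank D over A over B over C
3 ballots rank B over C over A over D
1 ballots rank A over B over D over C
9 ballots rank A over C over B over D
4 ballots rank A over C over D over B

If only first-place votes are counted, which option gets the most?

A

First-place vote totals:
  A: 14
  B: 3
  C: 0
  D: 2
A has the most first-place votes.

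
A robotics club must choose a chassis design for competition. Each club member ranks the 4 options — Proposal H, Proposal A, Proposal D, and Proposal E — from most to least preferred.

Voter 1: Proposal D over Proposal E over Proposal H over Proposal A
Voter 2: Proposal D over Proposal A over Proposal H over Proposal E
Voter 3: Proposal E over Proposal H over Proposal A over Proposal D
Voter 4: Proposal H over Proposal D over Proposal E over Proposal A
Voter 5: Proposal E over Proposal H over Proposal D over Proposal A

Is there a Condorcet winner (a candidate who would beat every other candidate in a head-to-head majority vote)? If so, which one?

There is no Condorcet winner

Head-to-head results (5 voters total):
Proposal H vs Proposal A: Proposal H wins 4–1.
Proposal H vs Proposal D: Proposal H wins 3–2.
Proposal H vs Proposal E: Proposal E wins 3–2.
Proposal A vs Proposal D: Proposal D wins 4–1.
Proposal A vs Proposal E: Proposal E wins 4–1.
Proposal D vs Proposal E: Proposal D wins 3–2.
No candidate beats all others: Proposal H beats Proposal D beats Proposal E beats Proposal H, a majority cycle.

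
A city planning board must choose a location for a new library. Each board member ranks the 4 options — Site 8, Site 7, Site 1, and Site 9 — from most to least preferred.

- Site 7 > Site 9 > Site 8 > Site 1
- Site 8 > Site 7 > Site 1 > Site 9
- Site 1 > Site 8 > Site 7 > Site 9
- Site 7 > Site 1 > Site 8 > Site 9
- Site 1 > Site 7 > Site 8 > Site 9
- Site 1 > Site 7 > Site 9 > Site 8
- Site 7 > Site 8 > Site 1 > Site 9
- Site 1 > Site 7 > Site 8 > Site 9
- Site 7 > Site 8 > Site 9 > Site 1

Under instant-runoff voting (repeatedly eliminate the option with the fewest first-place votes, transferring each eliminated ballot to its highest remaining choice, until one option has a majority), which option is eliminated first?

Round 1: Site 7 4, Site 1 4, Site 8 1, Site 9 0. Site 9 has the fewest and is eliminated.
Round 2: Site 7 4, Site 1 4, Site 8 1. Site 8 has the fewest and is eliminated.
Round 3: Site 7 5, Site 1 4. Site 7 has a majority.

Site 9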